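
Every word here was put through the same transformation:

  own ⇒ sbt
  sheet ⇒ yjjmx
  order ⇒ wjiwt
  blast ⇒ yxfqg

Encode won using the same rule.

stb

The output letters match the input read backwards, each shifted +5: own reversed is nwo. Two steps: reverse the string, then apply a Caesar shift of +5.
On won: reverse → now; then shift: n+5=s, o+5=t, w+5=b.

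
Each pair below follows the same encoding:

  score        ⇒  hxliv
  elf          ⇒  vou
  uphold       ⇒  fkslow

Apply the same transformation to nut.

mfg

Each pair mirrors across the alphabet (s↔h, c↔x, o↔l): positions sum to 25. This is the alphabet-reversal cipher (Atbash): a becomes z, b becomes y, etc.
On nut: n↔m, u↔f, t↔g.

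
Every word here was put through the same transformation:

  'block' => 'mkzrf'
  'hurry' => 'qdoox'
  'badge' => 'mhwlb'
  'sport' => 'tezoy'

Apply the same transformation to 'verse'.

ibotb

b(1)→m(12) and l(11)→k(10) fit y≡5x+7 (mod 26); the inverse of 5 mod 26 is 21. This is an affine cipher: with a=0,…,z=25, each position x becomes (5x+7) mod 26.
Applying it to verse: v(21)→5·21+7≡8=i; e(4)→5·4+7≡1=b; r(17)→5·17+7≡14=o; s(18)→5·18+7≡19=t; e(4)→5·4+7≡1=b (all mod 26).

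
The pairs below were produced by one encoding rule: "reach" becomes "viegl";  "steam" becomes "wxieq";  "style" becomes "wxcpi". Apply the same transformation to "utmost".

yxqswx

Compare letters: r→v is +4, e→i is +4, a→e is +4 — a constant shift. It's a constant shift of +4 (ROT4).
Applying it to utmost: u+4=y, t+4=x, m+4=q, o+4=s, s+4=w, t+4=x.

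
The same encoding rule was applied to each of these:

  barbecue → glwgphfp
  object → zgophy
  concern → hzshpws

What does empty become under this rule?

pruyd

The shift depends on letter class: consonant b→g is +5, but vowel a→l is +11. The rule splits by letter class: vowels +11, consonants +5.
Applying it to empty: e(vowel)+11=p, m(cons)+5=r, p(cons)+5=u, t(cons)+5=y, y(cons)+5=d.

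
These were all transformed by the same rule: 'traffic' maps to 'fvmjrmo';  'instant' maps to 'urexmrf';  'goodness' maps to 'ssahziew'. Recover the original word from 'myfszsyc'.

Shifts by position in traffic: pos 0: t→f (+12), pos 1: r→v (+4), pos 2: a→m (+12), pos 3: f→j (+4) — repeating every 2. It's a Vigenère-style cipher with numeric key [12,4]: position i shifts by key[i mod 2].
Undoing it on myfszsyc: m−12=a, y−4=u, f−12=t, s−4=o, z−12=n, s−4=o, y−12=m, c−4=y.

autonomy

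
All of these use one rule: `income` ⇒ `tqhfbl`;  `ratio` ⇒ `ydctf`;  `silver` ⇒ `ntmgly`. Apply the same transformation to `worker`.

vfyxly

i(8)→t(19) and n(13)→q(16) fit y≡15x+3 (mod 26); the inverse of 15 mod 26 is 7. Each letter's alphabet position (a=0..z=25) is mapped through 15·x+3 mod 26 — an affine cipher.
On worker: w(22)→15·22+3≡21=v; o(14)→15·14+3≡5=f; r(17)→15·17+3≡24=y; k(10)→15·10+3≡23=x; e(4)→15·4+3≡11=l; r(17)→15·17+3≡24=y (all mod 26).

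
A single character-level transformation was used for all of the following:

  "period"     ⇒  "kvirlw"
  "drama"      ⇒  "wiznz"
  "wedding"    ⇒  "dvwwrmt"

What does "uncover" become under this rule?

Each pair mirrors across the alphabet (p↔k, e↔v, r↔i): positions sum to 25. This is the alphabet-reversal cipher (Atbash): a becomes z, b becomes y, etc.
For uncover: u↔f, n↔m, c↔x, o↔l, v↔e, e↔v, r↔i.

fmxlevi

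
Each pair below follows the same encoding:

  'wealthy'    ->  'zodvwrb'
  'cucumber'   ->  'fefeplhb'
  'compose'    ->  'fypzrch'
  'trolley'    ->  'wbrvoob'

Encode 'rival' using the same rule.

A repeating key of period 2 is used — shifts +3, +10 over and over.
Applying it to rival: r+3=u, i+10=s, v+3=y, a+10=k, l+3=o.

usyko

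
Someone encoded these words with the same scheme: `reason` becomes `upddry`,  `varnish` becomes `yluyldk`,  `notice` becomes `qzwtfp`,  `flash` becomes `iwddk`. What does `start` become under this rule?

vedcw

Shifts by position in reason: pos 0: r→u (+3), pos 1: e→p (+11), pos 2: a→d (+3), pos 3: s→d (+11) — repeating every 2. The shifts repeat in a cycle of length 2: positions 0,1,… shift by +3, +11, then the pattern repeats.
Applying it to start: s+3=v, t+11=e, a+3=d, r+11=c, t+3=w.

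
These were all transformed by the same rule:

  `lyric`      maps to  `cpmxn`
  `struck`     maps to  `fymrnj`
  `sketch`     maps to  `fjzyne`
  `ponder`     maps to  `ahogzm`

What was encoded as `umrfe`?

brush

l(11)→c(2) and y(24)→p(15) fit y≡19x+1 (mod 26); the inverse of 19 mod 26 is 11. This is an affine cipher: with a=0,…,z=25, each position x becomes (19x+1) mod 26.
Reversing it on umrfe: u(20)→11·(20−1)≡1=b; m(12)→11·(12−1)≡17=r; r(17)→11·(17−1)≡20=u; f(5)→11·(5−1)≡18=s; e(4)→11·(4−1)≡7=h (all mod 26).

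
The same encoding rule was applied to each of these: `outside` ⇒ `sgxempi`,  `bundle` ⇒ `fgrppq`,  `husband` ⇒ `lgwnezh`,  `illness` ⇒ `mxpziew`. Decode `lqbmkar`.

hexagon

A repeating key of period 2 is used — shifts +4, +12 over and over.
Reversing it on lqbmkar: l−4=h, q−12=e, b−4=x, m−12=a, k−4=g, a−12=o, r−4=n.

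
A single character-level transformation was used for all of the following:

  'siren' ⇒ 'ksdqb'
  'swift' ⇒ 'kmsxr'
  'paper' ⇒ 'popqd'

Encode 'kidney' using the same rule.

s(18)→k(10) and i(8)→s(18) fit y≡7x+14 (mod 26); the inverse of 7 mod 26 is 15. Treating letters as 0–25, the rule is x ↦ 7x + 14 (mod 26).
On kidney: k(10)→7·10+14≡6=g; i(8)→7·8+14≡18=s; d(3)→7·3+14≡9=j; n(13)→7·13+14≡1=b; e(4)→7·4+14≡16=q; y(24)→7·24+14≡0=a (all mod 26).

gsjbqa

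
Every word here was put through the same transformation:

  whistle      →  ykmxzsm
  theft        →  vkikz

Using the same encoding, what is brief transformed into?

Each letter shifts forward by (position + 2), i.e. 2, 3, 4, … — the shift grows by one for each successive letter.
Applying it to brief: b+2=d, r+3=u, i+4=m, e+5=j, f+6=l.

dumjl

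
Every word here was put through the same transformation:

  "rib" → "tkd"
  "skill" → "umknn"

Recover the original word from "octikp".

This is a Caesar cipher with shift 2.
Decoding octikp: o−2=m, c−2=a, t−2=r, i−2=g, k−2=i, p−2=n.

margin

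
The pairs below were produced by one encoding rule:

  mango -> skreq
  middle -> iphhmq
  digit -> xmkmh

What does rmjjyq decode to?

The word is reversed, then every letter is shifted forward by 4.
Undoing it on rmjjyq: shift back: r−4=n, m−4=i, j−4=f, j−4=f, y−4=u, q−4=m → niffum; then reverse → muffin.

muffin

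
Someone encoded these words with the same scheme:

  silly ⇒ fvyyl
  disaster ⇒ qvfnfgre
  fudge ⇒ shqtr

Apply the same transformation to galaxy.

Every letter moves 13 places later in the alphabet, wrapping around z→a.
For galaxy: g+13=t, a+13=n, l+13=y, a+13=n, x+13=k, y+13=l.

tnynkl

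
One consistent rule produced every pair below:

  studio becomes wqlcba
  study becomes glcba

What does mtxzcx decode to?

The output letters match the input read backwards, each shifted +8: studio reversed is oiduts. Two steps: reverse the string, then apply a Caesar shift of +8.
Undoing it on mtxzcx: shift back: m−8=e, t−8=l, x−8=p, z−8=r, c−8=u, x−8=p → elprup; then reverse → purple.

purple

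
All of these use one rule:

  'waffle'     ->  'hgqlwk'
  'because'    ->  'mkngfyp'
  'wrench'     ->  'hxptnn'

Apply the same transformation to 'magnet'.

Shifts by position in waffle: pos 0: w→h (+11), pos 1: a→g (+6), pos 2: f→q (+11), pos 3: f→l (+6) — repeating every 2. A repeating key of period 2 is used — shifts +11, +6 over and over.
For magnet: m+11=x, a+6=g, g+11=r, n+6=t, e+11=p, t+6=z.

xgrtpz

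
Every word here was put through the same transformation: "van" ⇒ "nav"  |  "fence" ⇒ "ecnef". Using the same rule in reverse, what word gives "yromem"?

The output letters match the input read backwards: van reversed is nav. The word is simply reversed.
Decoding yromem: then reverse → memory.

memory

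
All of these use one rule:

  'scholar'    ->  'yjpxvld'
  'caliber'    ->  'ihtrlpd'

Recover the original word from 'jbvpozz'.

dungeon

The shift increases by 1 at each position, starting from +6: 6, 7, 8, ….
Decoding jbvpozz: j−6=d, b−7=u, v−8=n, p−9=g, o−10=e, z−11=o, z−12=n.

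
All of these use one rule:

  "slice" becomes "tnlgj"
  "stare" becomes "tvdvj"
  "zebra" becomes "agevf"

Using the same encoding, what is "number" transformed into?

In slice: s→t is +1, l→n is +2, i→l is +3, c→g is +4 — the shift increases by 1 each position. The shift increases by 1 at each position, starting from +1: 1, 2, 3, ….
For number: n+1=o, u+2=w, m+3=p, b+4=f, e+5=j, r+6=x.

owpfjx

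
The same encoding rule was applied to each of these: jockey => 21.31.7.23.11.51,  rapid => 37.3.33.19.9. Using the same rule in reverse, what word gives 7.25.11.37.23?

clerk

j(#10)→21 and o(#15)→31: differences scale by 2, so n = 2·pos + 1. With a=1..z=26, the number is 2·pos + 1.
Decoding 7.25.11.37.23: 7→(7−1)÷2=3=c, 25→(25−1)÷2=12=l, 11→(11−1)÷2=5=e, 37→(37−1)÷2=18=r, 23→(23−1)÷2=11=k.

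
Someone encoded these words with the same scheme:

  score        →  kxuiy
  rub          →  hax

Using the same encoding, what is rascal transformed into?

rgiygx

The output letters match the input read backwards, each shifted +6: score reversed is erocs. Read the word backwards and shift each letter +6.
On rascal: reverse → lacsar; then shift: l+6=r, a+6=g, c+6=i, s+6=y, a+6=g, r+6=x.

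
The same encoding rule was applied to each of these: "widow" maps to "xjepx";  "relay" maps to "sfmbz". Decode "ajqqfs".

zipper

Compare letters: w→x is +1, i→j is +1, d→e is +1 — a constant shift. This is a Caesar cipher with shift 1.
Undoing it on ajqqfs: a−1=z, j−1=i, q−1=p, q−1=p, f−1=e, s−1=r.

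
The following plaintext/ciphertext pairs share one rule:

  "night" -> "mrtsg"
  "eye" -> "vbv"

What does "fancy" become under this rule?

Each pair mirrors across the alphabet (n↔m, i↔r, g↔t): positions sum to 25. Letters are reflected about the middle of the alphabet (position → 25−position): Atbash.
Applying it to fancy: f↔u, a↔z, n↔m, c↔x, y↔b.

uzmxb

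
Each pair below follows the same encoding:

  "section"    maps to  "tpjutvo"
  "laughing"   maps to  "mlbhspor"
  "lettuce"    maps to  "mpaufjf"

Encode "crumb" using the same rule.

It's a Vigenère-style cipher with numeric key [1,11,7]: position i shifts by key[i mod 3].
For crumb: c+1=d, r+11=c, u+7=b, m+1=n, b+11=m.

dcbnm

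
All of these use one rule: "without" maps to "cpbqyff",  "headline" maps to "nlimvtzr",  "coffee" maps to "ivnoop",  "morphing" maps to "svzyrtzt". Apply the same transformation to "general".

mlvnblx

In without: w→c is +6, i→p is +7, t→b is +8, h→q is +9 — the shift increases by 1 each position. Letter i (0-indexed) is shifted by i+6, so successive shifts are 6, 7, 8, ….
On general: g+6=m, e+7=l, n+8=v, e+9=n, r+10=b, a+11=l, l+12=x.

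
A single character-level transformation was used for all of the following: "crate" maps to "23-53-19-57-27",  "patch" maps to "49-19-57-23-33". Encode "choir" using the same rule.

23-33-47-35-53

c(#3)→23 and r(#18)→53: differences scale by 2, so n = 2·pos + 17. With a=1..z=26, the number is 2·pos + 17.
Applying it to choir: c=3→23, h=8→33, o=15→47, i=9→35, r=18→53.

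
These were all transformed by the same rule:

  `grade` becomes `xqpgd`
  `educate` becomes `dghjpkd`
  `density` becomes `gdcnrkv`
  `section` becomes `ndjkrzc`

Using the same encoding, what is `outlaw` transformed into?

zhkipb

g(6)→x(23) and r(17)→q(16) fit y≡23x+15 (mod 26); the inverse of 23 mod 26 is 17. Each letter's alphabet position (a=0..z=25) is mapped through 23·x+15 mod 26 — an affine cipher.
For outlaw: o(14)→23·14+15≡25=z; u(20)→23·20+15≡7=h; t(19)→23·19+15≡10=k; l(11)→23·11+15≡8=i; a(0)→23·0+15≡15=p; w(22)→23·22+15≡1=b (all mod 26).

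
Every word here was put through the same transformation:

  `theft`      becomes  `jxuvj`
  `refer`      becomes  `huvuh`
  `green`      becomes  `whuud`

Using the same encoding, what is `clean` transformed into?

sbuqd

Compare letters: t→j is +16, h→x is +16, e→u is +16 — a constant shift. This is a Caesar cipher with shift 16.
For clean: c+16=s, l+16=b, e+16=u, a+16=q, n+16=d.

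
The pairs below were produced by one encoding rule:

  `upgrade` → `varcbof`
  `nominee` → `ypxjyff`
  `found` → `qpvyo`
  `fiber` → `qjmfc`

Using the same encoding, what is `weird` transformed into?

hfjco

Two shifts are in play — +1 for a/e/i/o/u, +11 for every other letter.
Applying it to weird: w(cons)+11=h, e(vowel)+1=f, i(vowel)+1=j, r(cons)+11=c, d(cons)+11=o.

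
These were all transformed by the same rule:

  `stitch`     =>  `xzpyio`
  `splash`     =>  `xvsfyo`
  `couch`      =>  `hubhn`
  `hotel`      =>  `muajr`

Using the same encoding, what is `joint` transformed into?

oupsz

Shifts by position in stitch: pos 0: s→x (+5), pos 1: t→z (+6), pos 2: i→p (+7), pos 3: t→y (+5), pos 4: c→i (+6), pos 5: h→o (+7) — repeating every 3. A repeating key of period 3 is used — shifts +5, +6, +7 over and over.
Applying it to joint: j+5=o, o+6=u, i+7=p, n+5=s, t+6=z.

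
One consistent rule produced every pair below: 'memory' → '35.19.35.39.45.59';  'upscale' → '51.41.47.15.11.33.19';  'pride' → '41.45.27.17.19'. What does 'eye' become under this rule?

19.59.19

m(#13)→35 and e(#5)→19: differences scale by 2, so n = 2·pos + 9. The formula is n = 2×(alphabet index, a=1) + 9.
Applying it to eye: e=5→19, y=25→59, e=5→19.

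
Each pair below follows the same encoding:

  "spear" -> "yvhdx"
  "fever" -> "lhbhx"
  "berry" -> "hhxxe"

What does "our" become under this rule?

Vowels shift forward by 3 and consonants shift forward by 6.
For our: o(vowel)+3=r, u(vowel)+3=x, r(cons)+6=x.

rxx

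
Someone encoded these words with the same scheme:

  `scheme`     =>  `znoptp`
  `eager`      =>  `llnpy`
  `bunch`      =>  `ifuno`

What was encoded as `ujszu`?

nylon

Shifts by position in scheme: pos 0: s→z (+7), pos 1: c→n (+11), pos 2: h→o (+7), pos 3: e→p (+11) — repeating every 2. The shifts repeat in a cycle of length 2: positions 0,1,… shift by +7, +11, then the pattern repeats.
Reversing it on ujszu: u−7=n, j−11=y, s−7=l, z−11=o, u−7=n.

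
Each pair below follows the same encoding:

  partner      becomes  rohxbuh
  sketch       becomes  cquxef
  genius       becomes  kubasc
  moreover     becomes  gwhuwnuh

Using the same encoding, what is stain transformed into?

Treating letters as 0–25, the rule is x ↦ 21x + 14 (mod 26).
Applying it to stain: s(18)→21·18+14≡2=c; t(19)→21·19+14≡23=x; a(0)→21·0+14≡14=o; i(8)→21·8+14≡0=a; n(13)→21·13+14≡1=b (all mod 26).

cxoab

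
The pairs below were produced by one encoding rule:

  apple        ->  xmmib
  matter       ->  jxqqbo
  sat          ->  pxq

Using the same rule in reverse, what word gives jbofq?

merit

Each letter is shifted forward by 23 in the alphabet (a Caesar shift of +23).
Decoding jbofq: j−23=m, b−23=e, o−23=r, f−23=i, q−23=t.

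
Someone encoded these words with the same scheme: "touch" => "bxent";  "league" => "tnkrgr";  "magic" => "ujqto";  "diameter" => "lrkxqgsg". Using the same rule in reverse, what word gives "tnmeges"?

lecture

In touch: t→b is +8, o→x is +9, u→e is +10, c→n is +11 — the shift increases by 1 each position. The shift increases by 1 at each position, starting from +8: 8, 9, 10, ….
Decoding tnmeges: t−8=l, n−9=e, m−10=c, e−11=t, g−12=u, e−13=r, s−14=e.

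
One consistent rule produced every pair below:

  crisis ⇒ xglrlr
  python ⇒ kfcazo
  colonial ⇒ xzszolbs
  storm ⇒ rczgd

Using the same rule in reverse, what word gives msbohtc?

c(2)→x(23) and r(17)→g(6) fit y≡11x+1 (mod 26); the inverse of 11 mod 26 is 19. This is an affine cipher: with a=0,…,z=25, each position x becomes (11x+1) mod 26.
Reversing it on msbohtc: m(12)→19·(12−1)≡1=b; s(18)→19·(18−1)≡11=l; b(1)→19·(1−1)≡0=a; o(14)→19·(14−1)≡13=n; h(7)→19·(7−1)≡10=k; t(19)→19·(19−1)≡4=e; c(2)→19·(2−1)≡19=t (all mod 26).

blanket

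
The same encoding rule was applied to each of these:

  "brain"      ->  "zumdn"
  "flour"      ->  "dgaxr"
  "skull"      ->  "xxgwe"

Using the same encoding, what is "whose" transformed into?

The output letters match the input read backwards, each shifted +12: brain reversed is niarb. The word is reversed, then every letter is shifted forward by 12.
On whose: reverse → esohw; then shift: e+12=q, s+12=e, o+12=a, h+12=t, w+12=i.

qeati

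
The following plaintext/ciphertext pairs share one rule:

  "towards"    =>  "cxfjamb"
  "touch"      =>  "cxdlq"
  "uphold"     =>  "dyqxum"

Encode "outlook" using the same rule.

xdcuxxt

Compare letters: t→c is +9, o→x is +9, w→f is +9 — a constant shift. Every letter moves 9 places later in the alphabet, wrapping around z→a.
Applying it to outlook: o+9=x, u+9=d, t+9=c, l+9=u, o+9=x, o+9=x, k+9=t.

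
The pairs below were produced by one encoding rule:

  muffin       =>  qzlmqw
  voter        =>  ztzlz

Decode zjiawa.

The shift increases by 1 at each position, starting from +4: 4, 5, 6, ….
Reversing it on zjiawa: z−4=v, j−5=e, i−6=c, a−7=t, w−8=o, a−9=r.

vector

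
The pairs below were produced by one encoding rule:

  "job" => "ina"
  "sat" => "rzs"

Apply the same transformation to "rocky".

qnbjx

It's a constant shift of +25 (ROT25).
On rocky: r+25=q, o+25=n, c+25=b, k+25=j, y+25=x.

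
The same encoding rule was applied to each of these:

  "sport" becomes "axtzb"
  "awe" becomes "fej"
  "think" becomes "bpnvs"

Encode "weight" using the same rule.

ejnopb

The shift depends on letter class: consonant s→a is +8, but vowel o→t is +5. The rule splits by letter class: vowels +5, consonants +8.
On weight: w(cons)+8=e, e(vowel)+5=j, i(vowel)+5=n, g(cons)+8=o, h(cons)+8=p, t(cons)+8=b.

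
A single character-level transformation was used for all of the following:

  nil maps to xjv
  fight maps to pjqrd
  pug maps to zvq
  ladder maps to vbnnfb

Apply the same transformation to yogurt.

ipqvbd

The shift depends on letter class: consonant n→x is +10, but vowel i→j is +1. Two shifts are in play — +1 for a/e/i/o/u, +10 for every other letter.
On yogurt: y(cons)+10=i, o(vowel)+1=p, g(cons)+10=q, u(vowel)+1=v, r(cons)+10=b, t(cons)+10=d.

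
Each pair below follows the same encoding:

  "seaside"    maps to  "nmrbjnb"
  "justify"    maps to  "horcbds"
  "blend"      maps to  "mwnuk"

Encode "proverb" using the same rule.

kanexay

Two steps: reverse the string, then apply a Caesar shift of +9.
Applying it to proverb: reverse → brevorp; then shift: b+9=k, r+9=a, e+9=n, v+9=e, o+9=x, r+9=a, p+9=y.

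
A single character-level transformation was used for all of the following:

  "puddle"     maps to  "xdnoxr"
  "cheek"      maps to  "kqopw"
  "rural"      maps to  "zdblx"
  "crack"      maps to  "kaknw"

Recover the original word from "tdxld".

lunar

The shift increases by 1 at each position, starting from +8: 8, 9, 10, ….
Decoding tdxld: t−8=l, d−9=u, x−10=n, l−11=a, d−12=r.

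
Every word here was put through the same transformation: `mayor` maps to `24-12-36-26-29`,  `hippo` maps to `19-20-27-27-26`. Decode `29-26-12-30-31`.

The number is (letter's place in the alphabet, a=1) + 11.
Decoding 29-26-12-30-31: 29→(29−11)÷1=18=r, 26→(26−11)÷1=15=o, 12→(12−11)÷1=1=a, 30→(30−11)÷1=19=s, 31→(31−11)÷1=20=t.

roast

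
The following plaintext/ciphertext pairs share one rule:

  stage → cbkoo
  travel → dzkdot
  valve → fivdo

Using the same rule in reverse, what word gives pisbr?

faith

Shifts by position in stage: pos 0: s→c (+10), pos 1: t→b (+8), pos 2: a→k (+10), pos 3: g→o (+8) — repeating every 2. It's a Vigenère-style cipher with numeric key [10,8]: position i shifts by key[i mod 2].
Undoing it on pisbr: p−10=f, i−8=a, s−10=i, b−8=t, r−10=h.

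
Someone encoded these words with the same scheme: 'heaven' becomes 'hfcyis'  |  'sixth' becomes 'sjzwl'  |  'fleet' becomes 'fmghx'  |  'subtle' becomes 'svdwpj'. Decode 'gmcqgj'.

In heaven: h→h is +0, e→f is +1, a→c is +2, v→y is +3 — the shift increases by 1 each position. The shift increases by 1 at each position, starting from +0: 0, 1, 2, ….
Decoding gmcqgj: g−0=g, m−1=l, c−2=a, q−3=n, g−4=c, j−5=e.

glance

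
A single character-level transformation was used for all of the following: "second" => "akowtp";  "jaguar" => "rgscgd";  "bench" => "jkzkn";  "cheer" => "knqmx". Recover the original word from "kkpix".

The shifts repeat in a cycle of length 3: positions 0,1,… shift by +8, +6, +12, then the pattern repeats.
Undoing it on kkpix: k−8=c, k−6=e, p−12=d, i−8=a, x−6=r.

cedar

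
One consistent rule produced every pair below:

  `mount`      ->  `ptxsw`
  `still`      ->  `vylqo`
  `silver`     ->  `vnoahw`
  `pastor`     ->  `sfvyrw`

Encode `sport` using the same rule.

Shifts by position in mount: pos 0: m→p (+3), pos 1: o→t (+5), pos 2: u→x (+3), pos 3: n→s (+5) — repeating every 2. A repeating key of period 2 is used — shifts +3, +5 over and over.
On sport: s+3=v, p+5=u, o+3=r, r+5=w, t+3=w.

vurww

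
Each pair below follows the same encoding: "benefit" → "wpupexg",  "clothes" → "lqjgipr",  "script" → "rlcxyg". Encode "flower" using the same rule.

eqjzpc

Treating letters as 0–25, the rule is x ↦ 15x + 7 (mod 26).
For flower: f(5)→15·5+7≡4=e; l(11)→15·11+7≡16=q; o(14)→15·14+7≡9=j; w(22)→15·22+7≡25=z; e(4)→15·4+7≡15=p; r(17)→15·17+7≡2=c (all mod 26).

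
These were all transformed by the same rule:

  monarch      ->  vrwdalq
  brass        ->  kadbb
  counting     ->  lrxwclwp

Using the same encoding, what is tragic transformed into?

cadpll

The shift depends on letter class: consonant m→v is +9, but vowel o→r is +3. Vowels shift forward by 3 and consonants shift forward by 9.
Applying it to tragic: t(cons)+9=c, r(cons)+9=a, a(vowel)+3=d, g(cons)+9=p, i(vowel)+3=l, c(cons)+9=l.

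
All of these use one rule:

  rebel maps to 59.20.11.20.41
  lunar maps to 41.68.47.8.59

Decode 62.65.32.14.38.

stick

r(#18)→59 and e(#5)→20: differences scale by 3, so n = 3·pos + 5. The formula is n = 3×(alphabet index, a=1) + 5.
Undoing it on 62.65.32.14.38: 62→(62−5)÷3=19=s, 65→(65−5)÷3=20=t, 32→(32−5)÷3=9=i, 14→(14−5)÷3=3=c, 38→(38−5)÷3=11=k.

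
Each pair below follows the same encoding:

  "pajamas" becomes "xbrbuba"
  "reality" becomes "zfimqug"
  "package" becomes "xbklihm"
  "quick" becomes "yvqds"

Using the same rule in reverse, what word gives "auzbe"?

Shifts by position in pajamas: pos 0: p→x (+8), pos 1: a→b (+1), pos 2: j→r (+8), pos 3: a→b (+1) — repeating every 2. It's a Vigenère-style cipher with numeric key [8,1]: position i shifts by key[i mod 2].
Reversing it on auzbe: a−8=s, u−1=t, z−8=r, b−1=a, e−8=w.

straw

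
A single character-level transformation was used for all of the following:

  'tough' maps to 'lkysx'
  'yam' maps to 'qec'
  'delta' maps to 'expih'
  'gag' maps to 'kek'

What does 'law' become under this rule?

The word is reversed, then every letter is shifted forward by 4.
Applying it to law: reverse → wal; then shift: w+4=a, a+4=e, l+4=p.

aep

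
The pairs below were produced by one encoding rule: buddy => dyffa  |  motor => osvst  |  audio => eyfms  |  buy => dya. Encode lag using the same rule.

nei

The shift depends on letter class: consonant b→d is +2, but vowel u→y is +4. Two shifts are in play — +4 for a/e/i/o/u, +2 for every other letter.
On lag: l(cons)+2=n, a(vowel)+4=e, g(cons)+2=i.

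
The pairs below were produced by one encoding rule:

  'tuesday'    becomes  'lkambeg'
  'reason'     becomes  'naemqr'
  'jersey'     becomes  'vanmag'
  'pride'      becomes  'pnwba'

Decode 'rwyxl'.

Each letter's alphabet position (a=0..z=25) is mapped through 25·x+4 mod 26 — an affine cipher.
Undoing it on rwyxl: r(17)→25·(17−4)≡13=n; w(22)→25·(22−4)≡8=i; y(24)→25·(24−4)≡6=g; x(23)→25·(23−4)≡7=h; l(11)→25·(11−4)≡19=t (all mod 26).

night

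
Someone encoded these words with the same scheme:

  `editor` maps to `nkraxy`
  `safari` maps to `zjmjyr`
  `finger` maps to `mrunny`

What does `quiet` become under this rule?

The shift depends on letter class: consonant d→k is +7, but vowel e→n is +9. Two shifts are in play — +9 for a/e/i/o/u, +7 for every other letter.
Applying it to quiet: q(cons)+7=x, u(vowel)+9=d, i(vowel)+9=r, e(vowel)+9=n, t(cons)+7=a.

xdrna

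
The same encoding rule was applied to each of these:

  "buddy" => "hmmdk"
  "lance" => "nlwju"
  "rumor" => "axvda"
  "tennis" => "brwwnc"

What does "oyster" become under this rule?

ancbhx

Read the word backwards and shift each letter +9.
On oyster: reverse → retsyo; then shift: r+9=a, e+9=n, t+9=c, s+9=b, y+9=h, o+9=x.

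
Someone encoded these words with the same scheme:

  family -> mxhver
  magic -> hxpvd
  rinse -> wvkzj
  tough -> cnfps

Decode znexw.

f(5)→m(12) and a(0)→x(23) fit y≡3x+23 (mod 26); the inverse of 3 mod 26 is 9. Each letter's alphabet position (a=0..z=25) is mapped through 3·x+23 mod 26 — an affine cipher.
Undoing it on znexw: z(25)→9·(25−23)≡18=s; n(13)→9·(13−23)≡14=o; e(4)→9·(4−23)≡11=l; x(23)→9·(23−23)≡0=a; w(22)→9·(22−23)≡17=r (all mod 26).

solar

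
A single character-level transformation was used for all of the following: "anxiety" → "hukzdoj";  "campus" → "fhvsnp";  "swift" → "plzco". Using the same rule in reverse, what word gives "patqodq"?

a(0)→h(7) and n(13)→u(20) fit y≡25x+7 (mod 26); the inverse of 25 mod 26 is 25. This is an affine cipher: with a=0,…,z=25, each position x becomes (25x+7) mod 26.
Reversing it on patqodq: p(15)→25·(15−7)≡18=s; a(0)→25·(0−7)≡7=h; t(19)→25·(19−7)≡14=o; q(16)→25·(16−7)≡17=r; o(14)→25·(14−7)≡19=t; d(3)→25·(3−7)≡4=e; q(16)→25·(16−7)≡17=r (all mod 26).

shorter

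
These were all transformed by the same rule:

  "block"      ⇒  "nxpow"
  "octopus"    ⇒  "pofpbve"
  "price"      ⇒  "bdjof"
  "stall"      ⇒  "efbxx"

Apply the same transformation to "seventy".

efhfzfk

The shift depends on letter class: consonant b→n is +12, but vowel o→p is +1. Vowels shift forward by 1 and consonants shift forward by 12.
For seventy: s(cons)+12=e, e(vowel)+1=f, v(cons)+12=h, e(vowel)+1=f, n(cons)+12=z, t(cons)+12=f, y(cons)+12=k.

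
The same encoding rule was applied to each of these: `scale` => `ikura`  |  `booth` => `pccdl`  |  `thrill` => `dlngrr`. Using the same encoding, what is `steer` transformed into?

Treating letters as 0–25, the rule is x ↦ 21x + 20 (mod 26).
Applying it to steer: s(18)→21·18+20≡8=i; t(19)→21·19+20≡3=d; e(4)→21·4+20≡0=a; e(4)→21·4+20≡0=a; r(17)→21·17+20≡13=n (all mod 26).

idaan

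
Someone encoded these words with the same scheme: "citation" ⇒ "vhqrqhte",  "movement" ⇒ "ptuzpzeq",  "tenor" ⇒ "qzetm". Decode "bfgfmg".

c(2)→v(21) and i(8)→h(7) fit y≡15x+17 (mod 26); the inverse of 15 mod 26 is 7. This is an affine cipher: with a=0,…,z=25, each position x becomes (15x+17) mod 26.
Reversing it on bfgfmg: b(1)→7·(1−17)≡18=s; f(5)→7·(5−17)≡20=u; g(6)→7·(6−17)≡1=b; f(5)→7·(5−17)≡20=u; m(12)→7·(12−17)≡17=r; g(6)→7·(6−17)≡1=b (all mod 26).

suburb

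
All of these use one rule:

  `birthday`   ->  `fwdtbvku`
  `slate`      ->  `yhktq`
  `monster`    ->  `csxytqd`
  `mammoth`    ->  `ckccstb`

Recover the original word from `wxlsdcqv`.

This is an affine cipher: with a=0,…,z=25, each position x becomes (21x+10) mod 26.
Undoing it on wxlsdcqv: w(22)→5·(22−10)≡8=i; x(23)→5·(23−10)≡13=n; l(11)→5·(11−10)≡5=f; s(18)→5·(18−10)≡14=o; d(3)→5·(3−10)≡17=r; c(2)→5·(2−10)≡12=m; q(16)→5·(16−10)≡4=e; v(21)→5·(21−10)≡3=d (all mod 26).

informed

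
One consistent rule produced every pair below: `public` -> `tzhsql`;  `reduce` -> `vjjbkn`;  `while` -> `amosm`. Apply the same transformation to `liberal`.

In public: p→t is +4, u→z is +5, b→h is +6, l→s is +7 — the shift increases by 1 each position. The shift increases by 1 at each position, starting from +4: 4, 5, 6, ….
For liberal: l+4=p, i+5=n, b+6=h, e+7=l, r+8=z, a+9=j, l+10=v.

pnhlzjv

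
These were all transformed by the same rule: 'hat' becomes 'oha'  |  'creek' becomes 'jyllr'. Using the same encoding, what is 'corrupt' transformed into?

Each letter is shifted forward by 7 in the alphabet (a Caesar shift of +7).
For corrupt: c+7=j, o+7=v, r+7=y, r+7=y, u+7=b, p+7=w, t+7=a.

jvyybwa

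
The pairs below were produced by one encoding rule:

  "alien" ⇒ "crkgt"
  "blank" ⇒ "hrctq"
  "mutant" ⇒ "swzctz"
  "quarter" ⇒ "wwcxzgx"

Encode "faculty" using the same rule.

lciwrze

Vowels shift forward by 2 and consonants shift forward by 6.
On faculty: f(cons)+6=l, a(vowel)+2=c, c(cons)+6=i, u(vowel)+2=w, l(cons)+6=r, t(cons)+6=z, y(cons)+6=e.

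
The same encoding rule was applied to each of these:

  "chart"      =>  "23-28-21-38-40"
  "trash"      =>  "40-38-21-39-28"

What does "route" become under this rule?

c is letter #3 and maps to 23: an offset of 20. Each letter is replaced by its alphabet position (a=1..z=26) + 20.
On route: r=18→38, o=15→35, u=21→41, t=20→40, e=5→25.

38-35-41-40-25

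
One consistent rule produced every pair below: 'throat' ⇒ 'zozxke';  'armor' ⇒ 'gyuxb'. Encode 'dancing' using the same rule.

jhvlsys

In throat: t→z is +6, h→o is +7, r→z is +8, o→x is +9 — the shift increases by 1 each position. The shift increases by 1 at each position, starting from +6: 6, 7, 8, ….
For dancing: d+6=j, a+7=h, n+8=v, c+9=l, i+10=s, n+11=y, g+12=s.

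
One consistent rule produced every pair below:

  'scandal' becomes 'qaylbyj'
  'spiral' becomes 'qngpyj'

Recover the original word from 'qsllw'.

sunny

Compare letters: s→q is +24, c→a is +24, a→y is +24 — a constant shift. This is a Caesar cipher with shift 24.
Undoing it on qsllw: q−24=s, s−24=u, l−24=n, l−24=n, w−24=y.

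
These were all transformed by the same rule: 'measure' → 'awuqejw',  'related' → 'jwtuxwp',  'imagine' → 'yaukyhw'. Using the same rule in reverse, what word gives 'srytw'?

Each letter's alphabet position (a=0..z=25) is mapped through 7·x+20 mod 26 — an affine cipher.
Decoding srytw: s(18)→15·(18−20)≡22=w; r(17)→15·(17−20)≡7=h; y(24)→15·(24−20)≡8=i; t(19)→15·(19−20)≡11=l; w(22)→15·(22−20)≡4=e (all mod 26).

while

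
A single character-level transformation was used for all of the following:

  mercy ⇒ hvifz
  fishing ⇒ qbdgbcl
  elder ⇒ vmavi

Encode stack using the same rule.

dypfr

Treating letters as 0–25, the rule is x ↦ 21x + 15 (mod 26).
Applying it to stack: s(18)→21·18+15≡3=d; t(19)→21·19+15≡24=y; a(0)→21·0+15≡15=p; c(2)→21·2+15≡5=f; k(10)→21·10+15≡17=r (all mod 26).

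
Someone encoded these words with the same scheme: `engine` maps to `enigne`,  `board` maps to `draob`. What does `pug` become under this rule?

The output letters match the input read backwards: engine reversed is enigne. The word is simply reversed.
Applying it to pug: reverse → gup.

gup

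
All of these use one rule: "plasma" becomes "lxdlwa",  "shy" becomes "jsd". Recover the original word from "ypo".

The output letters match the input read backwards, each shifted +11: plasma reversed is amsalp. The word is reversed, then every letter is shifted forward by 11.
Decoding ypo: shift back: y−11=n, p−11=e, o−11=d → ned; then reverse → den.

den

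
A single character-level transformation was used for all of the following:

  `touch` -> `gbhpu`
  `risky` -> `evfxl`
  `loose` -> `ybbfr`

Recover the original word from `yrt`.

leg

Compare letters: t→g is +13, o→b is +13, u→h is +13 — a constant shift. This is a Caesar cipher with shift 13.
Undoing it on yrt: y−13=l, r−13=e, t−13=g.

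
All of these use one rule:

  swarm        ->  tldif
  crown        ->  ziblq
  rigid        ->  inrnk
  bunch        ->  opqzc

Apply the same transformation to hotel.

cbevu

This is an affine cipher: with a=0,…,z=25, each position x becomes (11x+3) mod 26.
On hotel: h(7)→11·7+3≡2=c; o(14)→11·14+3≡1=b; t(19)→11·19+3≡4=e; e(4)→11·4+3≡21=v; l(11)→11·11+3≡20=u (all mod 26).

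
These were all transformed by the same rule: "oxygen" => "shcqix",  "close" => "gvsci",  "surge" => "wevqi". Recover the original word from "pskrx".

light

The shifts repeat in a cycle of length 2: positions 0,1,… shift by +4, +10, then the pattern repeats.
Decoding pskrx: p−4=l, s−10=i, k−4=g, r−10=h, x−4=t.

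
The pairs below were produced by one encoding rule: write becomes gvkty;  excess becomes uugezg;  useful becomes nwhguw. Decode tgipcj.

hanger

Read the word backwards and shift each letter +2.
Undoing it on tgipcj: shift back: t−2=r, g−2=e, i−2=g, p−2=n, c−2=a, j−2=h → regnah; then reverse → hanger.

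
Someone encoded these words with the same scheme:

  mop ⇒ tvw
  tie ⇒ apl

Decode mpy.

fir

Compare letters: m→t is +7, o→v is +7, p→w is +7 — a constant shift. This is a Caesar cipher with shift 7.
Decoding mpy: m−7=f, p−7=i, y−7=r.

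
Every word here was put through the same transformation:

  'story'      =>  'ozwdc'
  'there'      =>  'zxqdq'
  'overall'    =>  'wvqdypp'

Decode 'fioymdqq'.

s(18)→o(14) and t(19)→z(25) fit y≡11x+24 (mod 26); the inverse of 11 mod 26 is 19. Treating letters as 0–25, the rule is x ↦ 11x + 24 (mod 26).
Decoding fioymdqq: f(5)→19·(5−24)≡3=d; i(8)→19·(8−24)≡8=i; o(14)→19·(14−24)≡18=s; y(24)→19·(24−24)≡0=a; m(12)→19·(12−24)≡6=g; d(3)→19·(3−24)≡17=r; q(16)→19·(16−24)≡4=e; q(16)→19·(16−24)≡4=e (all mod 26).

disagree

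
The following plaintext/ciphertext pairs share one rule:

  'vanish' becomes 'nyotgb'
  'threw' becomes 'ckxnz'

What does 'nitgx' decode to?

ranch

The output letters match the input read backwards, each shifted +6: vanish reversed is hsinav. The word is reversed, then every letter is shifted forward by 6.
Decoding nitgx: shift back: n−6=h, i−6=c, t−6=n, g−6=a, x−6=r → hcnar; then reverse → ranch.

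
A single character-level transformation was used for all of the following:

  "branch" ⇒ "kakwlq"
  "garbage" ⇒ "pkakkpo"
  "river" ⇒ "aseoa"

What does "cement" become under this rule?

lovowc

The shift depends on letter class: consonant b→k is +9, but vowel a→k is +10. Vowels shift forward by 10 and consonants shift forward by 9.
For cement: c(cons)+9=l, e(vowel)+10=o, m(cons)+9=v, e(vowel)+10=o, n(cons)+9=w, t(cons)+9=c.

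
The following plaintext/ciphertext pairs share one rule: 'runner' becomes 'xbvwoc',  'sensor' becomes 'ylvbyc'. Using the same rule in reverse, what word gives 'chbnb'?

In runner: r→x is +6, u→b is +7, n→v is +8, n→w is +9 — the shift increases by 1 each position. Each letter shifts forward by (position + 6), i.e. 6, 7, 8, … — the shift grows by one for each successive letter.
Reversing it on chbnb: c−6=w, h−7=a, b−8=t, n−9=e, b−10=r.

water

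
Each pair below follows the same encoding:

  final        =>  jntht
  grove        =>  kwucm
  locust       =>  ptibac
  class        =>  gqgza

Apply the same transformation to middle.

In final: f→j is +4, i→n is +5, n→t is +6, a→h is +7 — the shift increases by 1 each position. The shift increases by 1 at each position, starting from +4: 4, 5, 6, ….
On middle: m+4=q, i+5=n, d+6=j, d+7=k, l+8=t, e+9=n.

qnjktn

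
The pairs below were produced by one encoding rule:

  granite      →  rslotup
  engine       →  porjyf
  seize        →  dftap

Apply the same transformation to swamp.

Shifts by position in granite: pos 0: g→r (+11), pos 1: r→s (+1), pos 2: a→l (+11), pos 3: n→o (+1) — repeating every 2. A repeating key of period 2 is used — shifts +11, +1 over and over.
On swamp: s+11=d, w+1=x, a+11=l, m+1=n, p+11=a.

dxlna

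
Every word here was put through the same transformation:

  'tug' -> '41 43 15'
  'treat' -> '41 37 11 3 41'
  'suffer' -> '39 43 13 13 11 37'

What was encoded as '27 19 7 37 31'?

micro

t(#20)→41 and u(#21)→43: differences scale by 2, so n = 2·pos + 1. With a=1..z=26, the number is 2·pos + 1.
Undoing it on 27 19 7 37 31: 27→(27−1)÷2=13=m, 19→(19−1)÷2=9=i, 7→(7−1)÷2=3=c, 37→(37−1)÷2=18=r, 31→(31−1)÷2=15=o.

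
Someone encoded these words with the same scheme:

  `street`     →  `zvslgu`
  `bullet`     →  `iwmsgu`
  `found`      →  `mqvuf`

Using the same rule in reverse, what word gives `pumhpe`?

Shifts by position in street: pos 0: s→z (+7), pos 1: t→v (+2), pos 2: r→s (+1), pos 3: e→l (+7), pos 4: e→g (+2), pos 5: t→u (+1) — repeating every 3. It's a Vigenère-style cipher with numeric key [7,2,1]: position i shifts by key[i mod 3].
Undoing it on pumhpe: p−7=i, u−2=s, m−1=l, h−7=a, p−2=n, e−1=d.

island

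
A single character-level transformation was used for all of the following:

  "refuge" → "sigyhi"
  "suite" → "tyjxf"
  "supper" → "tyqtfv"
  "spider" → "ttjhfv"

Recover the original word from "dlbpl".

chalk

Shifts by position in refuge: pos 0: r→s (+1), pos 1: e→i (+4), pos 2: f→g (+1), pos 3: u→y (+4) — repeating every 2. A repeating key of period 2 is used — shifts +1, +4 over and over.
Reversing it on dlbpl: d−1=c, l−4=h, b−1=a, p−4=l, l−1=k.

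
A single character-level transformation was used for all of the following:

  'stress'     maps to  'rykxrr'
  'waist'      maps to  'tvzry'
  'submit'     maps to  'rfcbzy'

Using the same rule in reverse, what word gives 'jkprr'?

cross

s(18)→r(17) and t(19)→y(24) fit y≡7x+21 (mod 26); the inverse of 7 mod 26 is 15. This is an affine cipher: with a=0,…,z=25, each position x becomes (7x+21) mod 26.
Decoding jkprr: j(9)→15·(9−21)≡2=c; k(10)→15·(10−21)≡17=r; p(15)→15·(15−21)≡14=o; r(17)→15·(17−21)≡18=s; r(17)→15·(17−21)≡18=s (all mod 26).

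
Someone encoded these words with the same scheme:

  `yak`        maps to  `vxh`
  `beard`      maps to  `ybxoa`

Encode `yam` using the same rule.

vxj

This is a Caesar cipher with shift 23.
On yam: y+23=v, a+23=x, m+23=j.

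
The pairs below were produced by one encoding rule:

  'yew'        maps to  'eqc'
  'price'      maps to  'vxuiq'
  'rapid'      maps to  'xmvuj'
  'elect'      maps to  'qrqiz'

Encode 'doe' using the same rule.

jaq

The shift depends on letter class: consonant y→e is +6, but vowel e→q is +12. Vowels shift forward by 12 and consonants shift forward by 6.
Applying it to doe: d(cons)+6=j, o(vowel)+12=a, e(vowel)+12=q.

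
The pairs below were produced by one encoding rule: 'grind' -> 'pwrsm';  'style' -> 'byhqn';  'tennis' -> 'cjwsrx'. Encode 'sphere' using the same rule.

buqjaj

It's a Vigenère-style cipher with numeric key [9,5]: position i shifts by key[i mod 2].
On sphere: s+9=b, p+5=u, h+9=q, e+5=j, r+9=a, e+5=j.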